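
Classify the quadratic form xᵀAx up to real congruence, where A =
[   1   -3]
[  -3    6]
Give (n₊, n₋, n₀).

Answer: (1, 1, 0)

Derivation:
step 0: pivot 1 → sign +
step 1: pivot -3 → sign −
signature = (1, 1, 0)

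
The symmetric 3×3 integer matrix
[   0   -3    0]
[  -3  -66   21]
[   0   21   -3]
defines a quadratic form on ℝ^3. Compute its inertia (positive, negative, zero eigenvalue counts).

Answer: (1, 2, 0)

Derivation:
step 0: pivot -66 → sign −
step 1: pivot 3/22 → sign +
step 2: pivot -3 → sign −
signature = (1, 2, 0)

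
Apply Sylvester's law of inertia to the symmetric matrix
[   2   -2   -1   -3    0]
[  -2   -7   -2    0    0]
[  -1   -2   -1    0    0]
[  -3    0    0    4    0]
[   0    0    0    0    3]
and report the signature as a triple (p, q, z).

Answer: (3, 2, 0)

Derivation:
step 0: pivot 2 → sign +
step 1: pivot -9 → sign −
step 2: pivot -1/2 → sign −
step 3: pivot 1 → sign +
step 4: pivot 3 → sign +
signature = (3, 2, 0)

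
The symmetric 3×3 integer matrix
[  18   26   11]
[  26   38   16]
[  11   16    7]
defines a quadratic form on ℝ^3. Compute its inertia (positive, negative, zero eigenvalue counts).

step 0: pivot 18 → sign +
step 1: pivot 4/9 → sign +
step 2: pivot 1/4 → sign +
signature = (3, 0, 0)

Answer: (3, 0, 0)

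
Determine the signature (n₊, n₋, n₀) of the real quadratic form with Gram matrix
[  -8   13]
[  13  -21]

Answer: (1, 1, 0)

Derivation:
step 0: pivot -8 → sign −
step 1: pivot 1/8 → sign +
signature = (1, 1, 0)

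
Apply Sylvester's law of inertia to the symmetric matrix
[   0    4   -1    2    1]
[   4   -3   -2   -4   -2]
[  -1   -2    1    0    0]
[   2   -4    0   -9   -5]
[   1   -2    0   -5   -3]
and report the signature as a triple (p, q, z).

Answer: (1, 4, 0)

Derivation:
step 0: pivot -3 → sign −
step 1: pivot 16/3 → sign +
step 2: pivot -3/16 → sign −
step 3: pivot -5 → sign −
step 4: pivot -1/5 → sign −
signature = (1, 4, 0)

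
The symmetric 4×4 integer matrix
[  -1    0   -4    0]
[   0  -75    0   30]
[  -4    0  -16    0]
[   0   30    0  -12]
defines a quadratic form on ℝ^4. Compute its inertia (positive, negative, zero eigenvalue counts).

Answer: (0, 2, 2)

Derivation:
step 0: pivot -1 → sign −
step 1: pivot -75 → sign −
step 2: row/col 2 already zero → sign 0
step 3: row/col 3 already zero → sign 0
signature = (0, 2, 2)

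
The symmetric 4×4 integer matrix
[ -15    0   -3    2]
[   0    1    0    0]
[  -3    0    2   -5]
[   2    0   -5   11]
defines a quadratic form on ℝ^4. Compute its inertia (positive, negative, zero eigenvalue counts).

Answer: (3, 1, 0)

Derivation:
step 0: pivot -15 → sign −
step 1: pivot 1 → sign +
step 2: pivot 13/5 → sign +
step 3: pivot 2/39 → sign +
signature = (3, 1, 0)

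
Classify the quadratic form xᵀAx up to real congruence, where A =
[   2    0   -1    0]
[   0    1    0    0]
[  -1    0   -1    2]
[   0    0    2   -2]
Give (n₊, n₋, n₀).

step 0: pivot 2 → sign +
step 1: pivot 1 → sign +
step 2: pivot -3/2 → sign −
step 3: pivot 2/3 → sign +
signature = (3, 1, 0)

Answer: (3, 1, 0)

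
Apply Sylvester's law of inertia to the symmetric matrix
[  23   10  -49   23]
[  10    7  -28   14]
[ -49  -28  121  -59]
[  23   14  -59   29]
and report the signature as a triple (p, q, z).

Answer: (2, 1, 1)

Derivation:
step 0: pivot 23 → sign +
step 1: pivot 61/23 → sign +
step 2: pivot -18/61 → sign −
step 3: row/col 3 already zero → sign 0
signature = (2, 1, 1)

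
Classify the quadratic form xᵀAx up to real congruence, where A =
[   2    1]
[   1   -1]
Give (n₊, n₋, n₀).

step 0: pivot 2 → sign +
step 1: pivot -3/2 → sign −
signature = (1, 1, 0)

Answer: (1, 1, 0)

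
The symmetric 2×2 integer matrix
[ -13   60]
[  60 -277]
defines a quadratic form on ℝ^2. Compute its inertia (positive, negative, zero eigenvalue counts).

Answer: (0, 2, 0)

Derivation:
step 0: pivot -13 → sign −
step 1: pivot -1/13 → sign −
signature = (0, 2, 0)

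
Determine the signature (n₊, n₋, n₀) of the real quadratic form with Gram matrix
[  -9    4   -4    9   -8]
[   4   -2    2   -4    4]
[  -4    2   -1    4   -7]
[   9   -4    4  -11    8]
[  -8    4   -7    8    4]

Answer: (2, 3, 0)

Derivation:
step 0: pivot -9 → sign −
step 1: pivot -2/9 → sign −
step 2: pivot 1 → sign +
step 3: pivot -2 → sign −
step 4: pivot 3 → sign +
signature = (2, 3, 0)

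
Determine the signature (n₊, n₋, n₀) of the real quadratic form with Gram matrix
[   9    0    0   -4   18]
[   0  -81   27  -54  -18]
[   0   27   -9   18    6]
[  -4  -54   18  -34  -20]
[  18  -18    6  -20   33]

step 0: pivot 9 → sign +
step 1: pivot -81 → sign −
step 2: pivot 2/9 → sign +
step 3: pivot 1 → sign +
step 4: row/col 4 already zero → sign 0
signature = (3, 1, 1)

Answer: (3, 1, 1)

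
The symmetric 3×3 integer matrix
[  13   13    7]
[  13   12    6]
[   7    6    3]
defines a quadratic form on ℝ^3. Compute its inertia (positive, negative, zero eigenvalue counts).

Answer: (2, 1, 0)

Derivation:
step 0: pivot 13 → sign +
step 1: pivot -1 → sign −
step 2: pivot 3/13 → sign +
signature = (2, 1, 0)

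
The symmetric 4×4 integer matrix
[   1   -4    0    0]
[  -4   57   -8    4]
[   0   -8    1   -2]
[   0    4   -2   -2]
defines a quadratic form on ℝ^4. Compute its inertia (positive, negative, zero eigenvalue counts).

Answer: (3, 1, 0)

Derivation:
step 0: pivot 1 → sign +
step 1: pivot 41 → sign +
step 2: pivot -23/41 → sign −
step 3: pivot 6/23 → sign +
signature = (3, 1, 0)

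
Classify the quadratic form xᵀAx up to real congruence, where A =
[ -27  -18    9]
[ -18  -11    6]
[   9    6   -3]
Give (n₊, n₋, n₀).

Answer: (1, 1, 1)

Derivation:
step 0: pivot -27 → sign −
step 1: pivot 1 → sign +
step 2: row/col 2 already zero → sign 0
signature = (1, 1, 1)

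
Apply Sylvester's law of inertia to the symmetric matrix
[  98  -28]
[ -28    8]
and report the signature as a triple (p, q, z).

step 0: pivot 98 → sign +
step 1: row/col 1 already zero → sign 0
signature = (1, 0, 1)

Answer: (1, 0, 1)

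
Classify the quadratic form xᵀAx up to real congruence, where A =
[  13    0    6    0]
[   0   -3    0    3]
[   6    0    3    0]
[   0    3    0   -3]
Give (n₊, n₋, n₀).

step 0: pivot 13 → sign +
step 1: pivot -3 → sign −
step 2: pivot 3/13 → sign +
step 3: row/col 3 already zero → sign 0
signature = (2, 1, 1)

Answer: (2, 1, 1)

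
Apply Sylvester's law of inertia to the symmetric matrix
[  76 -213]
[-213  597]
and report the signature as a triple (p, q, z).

step 0: pivot 76 → sign +
step 1: pivot 3/76 → sign +
signature = (2, 0, 0)

Answer: (2, 0, 0)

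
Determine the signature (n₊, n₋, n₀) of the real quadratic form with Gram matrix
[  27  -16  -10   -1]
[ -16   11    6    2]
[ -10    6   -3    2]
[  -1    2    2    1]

Answer: (3, 1, 0)

Derivation:
step 0: pivot 27 → sign +
step 1: pivot 41/27 → sign +
step 2: pivot -275/41 → sign −
step 3: pivot 6/275 → sign +
signature = (3, 1, 0)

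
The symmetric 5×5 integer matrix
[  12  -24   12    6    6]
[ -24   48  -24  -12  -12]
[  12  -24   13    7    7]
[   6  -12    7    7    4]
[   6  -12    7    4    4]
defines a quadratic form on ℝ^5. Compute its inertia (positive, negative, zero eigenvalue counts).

step 0: pivot 12 → sign +
step 1: pivot 1 → sign +
step 2: pivot 3 → sign +
step 3: row/col 3 already zero → sign 0
step 4: row/col 4 already zero → sign 0
signature = (3, 0, 2)

Answer: (3, 0, 2)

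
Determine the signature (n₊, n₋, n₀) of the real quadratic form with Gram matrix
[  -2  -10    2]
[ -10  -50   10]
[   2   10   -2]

Answer: (0, 1, 2)

Derivation:
step 0: pivot -2 → sign −
step 1: row/col 1 already zero → sign 0
step 2: row/col 2 already zero → sign 0
signature = (0, 1, 2)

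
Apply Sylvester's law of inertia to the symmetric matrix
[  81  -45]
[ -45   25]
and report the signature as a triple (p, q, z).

step 0: pivot 81 → sign +
step 1: row/col 1 already zero → sign 0
signature = (1, 0, 1)

Answer: (1, 0, 1)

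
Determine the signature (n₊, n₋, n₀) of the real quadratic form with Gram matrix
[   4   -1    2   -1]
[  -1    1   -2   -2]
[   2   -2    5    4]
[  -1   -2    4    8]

Answer: (4, 0, 0)

Derivation:
step 0: pivot 4 → sign +
step 1: pivot 3/4 → sign +
step 2: pivot 1 → sign +
step 3: pivot 1 → sign +
signature = (4, 0, 0)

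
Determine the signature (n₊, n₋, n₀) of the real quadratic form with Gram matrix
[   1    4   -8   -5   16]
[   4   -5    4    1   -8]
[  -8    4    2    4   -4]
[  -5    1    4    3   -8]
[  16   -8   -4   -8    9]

step 0: pivot 1 → sign +
step 1: pivot -21 → sign −
step 2: pivot -2/7 → sign −
step 3: pivot -1 → sign −
step 4: pivot 1 → sign +
signature = (2, 3, 0)

Answer: (2, 3, 0)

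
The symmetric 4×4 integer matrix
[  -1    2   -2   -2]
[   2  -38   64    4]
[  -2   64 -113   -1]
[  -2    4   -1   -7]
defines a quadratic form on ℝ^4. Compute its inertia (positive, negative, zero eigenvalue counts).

Answer: (0, 4, 0)

Derivation:
step 0: pivot -1 → sign −
step 1: pivot -34 → sign −
step 2: pivot -53/17 → sign −
step 3: pivot -6/53 → sign −
signature = (0, 4, 0)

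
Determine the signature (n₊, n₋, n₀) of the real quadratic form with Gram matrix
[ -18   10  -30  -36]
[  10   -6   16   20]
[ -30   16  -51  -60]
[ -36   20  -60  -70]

step 0: pivot -18 → sign −
step 1: pivot -4/9 → sign −
step 2: pivot 2 → sign +
step 3: row/col 3 already zero → sign 0
signature = (1, 2, 1)

Answer: (1, 2, 1)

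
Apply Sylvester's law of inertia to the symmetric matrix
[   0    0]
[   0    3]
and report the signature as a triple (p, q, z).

step 0: pivot 3 → sign +
step 1: row/col 1 already zero → sign 0
signature = (1, 0, 1)

Answer: (1, 0, 1)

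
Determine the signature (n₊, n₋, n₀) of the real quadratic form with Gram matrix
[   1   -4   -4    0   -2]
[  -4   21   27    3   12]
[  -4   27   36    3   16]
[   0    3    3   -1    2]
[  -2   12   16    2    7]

Answer: (3, 2, 0)

Derivation:
step 0: pivot 1 → sign +
step 1: pivot 5 → sign +
step 2: pivot -21/5 → sign −
step 3: pivot 2/7 → sign +
step 4: pivot -1/3 → sign −
signature = (3, 2, 0)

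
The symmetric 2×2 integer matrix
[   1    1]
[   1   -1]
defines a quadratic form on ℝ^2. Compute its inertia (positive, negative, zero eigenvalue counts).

step 0: pivot 1 → sign +
step 1: pivot -2 → sign −
signature = (1, 1, 0)

Answer: (1, 1, 0)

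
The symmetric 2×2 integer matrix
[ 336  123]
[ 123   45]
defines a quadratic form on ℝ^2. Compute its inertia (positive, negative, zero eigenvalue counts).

step 0: pivot 336 → sign +
step 1: pivot -3/112 → sign −
signature = (1, 1, 0)

Answer: (1, 1, 0)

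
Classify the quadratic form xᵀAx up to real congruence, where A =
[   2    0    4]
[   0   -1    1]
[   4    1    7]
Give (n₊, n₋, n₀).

Answer: (1, 1, 1)

Derivation:
step 0: pivot 2 → sign +
step 1: pivot -1 → sign −
step 2: row/col 2 already zero → sign 0
signature = (1, 1, 1)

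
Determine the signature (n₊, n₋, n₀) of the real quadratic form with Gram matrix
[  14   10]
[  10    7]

step 0: pivot 14 → sign +
step 1: pivot -1/7 → sign −
signature = (1, 1, 0)

Answer: (1, 1, 0)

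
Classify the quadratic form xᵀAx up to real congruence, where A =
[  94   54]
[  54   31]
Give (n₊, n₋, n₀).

step 0: pivot 94 → sign +
step 1: pivot -1/47 → sign −
signature = (1, 1, 0)

Answer: (1, 1, 0)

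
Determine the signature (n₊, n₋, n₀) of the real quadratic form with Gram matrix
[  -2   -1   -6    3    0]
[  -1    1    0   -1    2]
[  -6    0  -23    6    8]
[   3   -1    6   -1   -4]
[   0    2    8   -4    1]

Answer: (1, 4, 0)

Derivation:
step 0: pivot -2 → sign −
step 1: pivot 3/2 → sign +
step 2: pivot -11 → sign −
step 3: pivot -10/33 → sign −
step 4: pivot -1/5 → sign −
signature = (1, 4, 0)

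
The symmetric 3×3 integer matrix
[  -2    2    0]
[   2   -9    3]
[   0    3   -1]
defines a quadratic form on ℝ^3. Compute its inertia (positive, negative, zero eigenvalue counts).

Answer: (1, 2, 0)

Derivation:
step 0: pivot -2 → sign −
step 1: pivot -7 → sign −
step 2: pivot 2/7 → sign +
signature = (1, 2, 0)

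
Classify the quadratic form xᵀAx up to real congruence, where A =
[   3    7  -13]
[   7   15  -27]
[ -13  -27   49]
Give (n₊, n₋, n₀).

step 0: pivot 3 → sign +
step 1: pivot -4/3 → sign −
step 2: pivot 1 → sign +
signature = (2, 1, 0)

Answer: (2, 1, 0)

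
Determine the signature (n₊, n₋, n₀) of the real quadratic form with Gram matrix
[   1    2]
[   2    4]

Answer: (1, 0, 1)

Derivation:
step 0: pivot 1 → sign +
step 1: row/col 1 already zero → sign 0
signature = (1, 0, 1)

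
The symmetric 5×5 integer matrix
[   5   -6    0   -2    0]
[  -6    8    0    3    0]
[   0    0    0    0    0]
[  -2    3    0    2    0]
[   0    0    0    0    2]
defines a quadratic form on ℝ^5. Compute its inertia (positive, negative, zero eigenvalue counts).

Answer: (4, 0, 1)

Derivation:
step 0: pivot 5 → sign +
step 1: pivot 4/5 → sign +
step 2: pivot 3/4 → sign +
step 3: pivot 2 → sign +
step 4: row/col 4 already zero → sign 0
signature = (4, 0, 1)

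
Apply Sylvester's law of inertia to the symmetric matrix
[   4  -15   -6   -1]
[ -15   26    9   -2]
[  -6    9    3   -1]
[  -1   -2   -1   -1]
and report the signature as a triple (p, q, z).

Answer: (2, 2, 0)

Derivation:
step 0: pivot 4 → sign +
step 1: pivot -121/4 → sign −
step 2: pivot 3/121 → sign +
step 3: pivot -1/3 → sign −
signature = (2, 2, 0)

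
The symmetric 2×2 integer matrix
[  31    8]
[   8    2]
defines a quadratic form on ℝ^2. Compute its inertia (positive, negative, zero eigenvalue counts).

Answer: (1, 1, 0)

Derivation:
step 0: pivot 31 → sign +
step 1: pivot -2/31 → sign −
signature = (1, 1, 0)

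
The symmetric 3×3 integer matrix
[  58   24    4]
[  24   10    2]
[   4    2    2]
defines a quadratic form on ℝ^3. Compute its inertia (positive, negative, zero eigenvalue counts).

step 0: pivot 58 → sign +
step 1: pivot 2/29 → sign +
step 2: row/col 2 already zero → sign 0
signature = (2, 0, 1)

Answer: (2, 0, 1)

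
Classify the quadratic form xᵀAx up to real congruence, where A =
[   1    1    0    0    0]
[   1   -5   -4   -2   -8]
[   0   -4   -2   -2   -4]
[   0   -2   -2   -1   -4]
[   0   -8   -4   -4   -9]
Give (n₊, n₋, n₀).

Answer: (2, 3, 0)

Derivation:
step 0: pivot 1 → sign +
step 1: pivot -6 → sign −
step 2: pivot 2/3 → sign +
step 3: pivot -1 → sign −
step 4: pivot -1 → sign −
signature = (2, 3, 0)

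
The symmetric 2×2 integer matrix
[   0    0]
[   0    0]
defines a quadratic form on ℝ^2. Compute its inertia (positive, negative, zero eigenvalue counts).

step 0: row/col 0 already zero → sign 0
step 1: row/col 1 already zero → sign 0
signature = (0, 0, 2)

Answer: (0, 0, 2)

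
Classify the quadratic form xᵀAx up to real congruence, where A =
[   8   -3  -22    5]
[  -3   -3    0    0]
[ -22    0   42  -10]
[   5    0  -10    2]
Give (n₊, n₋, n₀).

Answer: (1, 3, 0)

Derivation:
step 0: pivot 8 → sign +
step 1: pivot -33/8 → sign −
step 2: pivot -2 → sign −
step 3: pivot -3/11 → sign −
signature = (1, 3, 0)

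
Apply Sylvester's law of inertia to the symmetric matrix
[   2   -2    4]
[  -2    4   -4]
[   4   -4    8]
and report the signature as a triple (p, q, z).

Answer: (2, 0, 1)

Derivation:
step 0: pivot 2 → sign +
step 1: pivot 2 → sign +
step 2: row/col 2 already zero → sign 0
signature = (2, 0, 1)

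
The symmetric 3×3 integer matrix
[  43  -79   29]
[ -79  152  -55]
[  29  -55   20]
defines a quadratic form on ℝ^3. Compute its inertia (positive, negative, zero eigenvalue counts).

Answer: (3, 0, 0)

Derivation:
step 0: pivot 43 → sign +
step 1: pivot 295/43 → sign +
step 2: pivot 3/295 → sign +
signature = (3, 0, 0)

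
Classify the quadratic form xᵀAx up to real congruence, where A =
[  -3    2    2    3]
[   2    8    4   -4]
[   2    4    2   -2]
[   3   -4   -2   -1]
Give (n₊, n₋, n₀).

Answer: (2, 2, 0)

Derivation:
step 0: pivot -3 → sign −
step 1: pivot 28/3 → sign +
step 2: pivot 2/7 → sign +
step 3: pivot -3 → sign −
signature = (2, 2, 0)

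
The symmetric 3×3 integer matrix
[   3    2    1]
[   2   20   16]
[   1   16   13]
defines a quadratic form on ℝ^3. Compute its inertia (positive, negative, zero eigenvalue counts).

Answer: (3, 0, 0)

Derivation:
step 0: pivot 3 → sign +
step 1: pivot 56/3 → sign +
step 2: pivot 1/14 → sign +
signature = (3, 0, 0)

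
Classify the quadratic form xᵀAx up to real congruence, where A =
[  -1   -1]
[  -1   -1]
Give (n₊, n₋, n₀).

step 0: pivot -1 → sign −
step 1: row/col 1 already zero → sign 0
signature = (0, 1, 1)

Answer: (0, 1, 1)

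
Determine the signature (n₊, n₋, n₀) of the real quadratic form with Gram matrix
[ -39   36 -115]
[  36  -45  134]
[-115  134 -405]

step 0: pivot -39 → sign −
step 1: pivot -153/13 → sign −
step 2: pivot -2/153 → sign −
signature = (0, 3, 0)

Answer: (0, 3, 0)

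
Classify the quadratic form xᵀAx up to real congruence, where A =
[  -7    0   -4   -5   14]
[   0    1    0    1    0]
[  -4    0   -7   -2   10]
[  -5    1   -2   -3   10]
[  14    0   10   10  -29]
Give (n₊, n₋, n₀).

Answer: (2, 3, 0)

Derivation:
step 0: pivot -7 → sign −
step 1: pivot 1 → sign +
step 2: pivot -33/7 → sign −
step 3: pivot -3/11 → sign −
step 4: pivot 1/3 → sign +
signature = (2, 3, 0)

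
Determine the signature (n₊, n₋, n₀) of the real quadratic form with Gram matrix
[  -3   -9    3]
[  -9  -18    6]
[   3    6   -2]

Answer: (1, 1, 1)

Derivation:
step 0: pivot -3 → sign −
step 1: pivot 9 → sign +
step 2: row/col 2 already zero → sign 0
signature = (1, 1, 1)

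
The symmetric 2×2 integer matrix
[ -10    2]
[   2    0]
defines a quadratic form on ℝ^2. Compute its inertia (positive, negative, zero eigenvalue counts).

step 0: pivot -10 → sign −
step 1: pivot 2/5 → sign +
signature = (1, 1, 0)

Answer: (1, 1, 0)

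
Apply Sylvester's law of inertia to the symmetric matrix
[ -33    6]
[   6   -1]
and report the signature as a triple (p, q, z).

step 0: pivot -33 → sign −
step 1: pivot 1/11 → sign +
signature = (1, 1, 0)

Answer: (1, 1, 0)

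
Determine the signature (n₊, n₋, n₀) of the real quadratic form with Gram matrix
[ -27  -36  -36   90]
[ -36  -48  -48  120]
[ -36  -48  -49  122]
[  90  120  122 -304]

step 0: pivot -27 → sign −
step 1: pivot -1 → sign −
step 2: row/col 2 already zero → sign 0
step 3: row/col 3 already zero → sign 0
signature = (0, 2, 2)

Answer: (0, 2, 2)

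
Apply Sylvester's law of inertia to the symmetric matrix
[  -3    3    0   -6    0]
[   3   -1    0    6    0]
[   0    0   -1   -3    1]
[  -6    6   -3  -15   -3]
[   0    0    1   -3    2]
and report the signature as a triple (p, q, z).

step 0: pivot -3 → sign −
step 1: pivot 2 → sign +
step 2: pivot -1 → sign −
step 3: pivot 6 → sign +
step 4: pivot -3 → sign −
signature = (2, 3, 0)

Answer: (2, 3, 0)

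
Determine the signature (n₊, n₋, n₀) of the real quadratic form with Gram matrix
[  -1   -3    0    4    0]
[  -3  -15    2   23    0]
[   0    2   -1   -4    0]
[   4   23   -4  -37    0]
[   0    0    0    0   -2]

Answer: (0, 5, 0)

Derivation:
step 0: pivot -1 → sign −
step 1: pivot -6 → sign −
step 2: pivot -1/3 → sign −
step 3: pivot -1/2 → sign −
step 4: pivot -2 → sign −
signature = (0, 5, 0)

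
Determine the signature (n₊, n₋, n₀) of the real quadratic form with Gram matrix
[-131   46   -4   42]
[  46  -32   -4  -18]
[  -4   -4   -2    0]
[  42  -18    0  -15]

Answer: (0, 3, 1)

Derivation:
step 0: pivot -131 → sign −
step 1: pivot -2076/131 → sign −
step 2: pivot -6/173 → sign −
step 3: row/col 3 already zero → sign 0
signature = (0, 3, 1)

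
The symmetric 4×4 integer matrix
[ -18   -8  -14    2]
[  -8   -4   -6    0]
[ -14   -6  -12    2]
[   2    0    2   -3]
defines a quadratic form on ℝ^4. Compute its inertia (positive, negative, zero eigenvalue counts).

step 0: pivot -18 → sign −
step 1: pivot -4/9 → sign −
step 2: pivot -1 → sign −
step 3: pivot -1 → sign −
signature = (0, 4, 0)

Answer: (0, 4, 0)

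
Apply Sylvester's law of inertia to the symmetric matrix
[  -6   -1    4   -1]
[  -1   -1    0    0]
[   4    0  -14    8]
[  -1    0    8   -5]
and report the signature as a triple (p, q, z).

step 0: pivot -6 → sign −
step 1: pivot -5/6 → sign −
step 2: pivot -54/5 → sign −
step 3: row/col 3 already zero → sign 0
signature = (0, 3, 1)

Answer: (0, 3, 1)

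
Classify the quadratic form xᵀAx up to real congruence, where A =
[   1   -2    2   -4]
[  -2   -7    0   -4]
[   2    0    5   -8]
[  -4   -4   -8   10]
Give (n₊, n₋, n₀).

step 0: pivot 1 → sign +
step 1: pivot -11 → sign −
step 2: pivot 27/11 → sign +
step 3: pivot -2/3 → sign −
signature = (2, 2, 0)

Answer: (2, 2, 0)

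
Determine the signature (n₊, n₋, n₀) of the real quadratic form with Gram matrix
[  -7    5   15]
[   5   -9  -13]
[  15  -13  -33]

Answer: (1, 2, 0)

Derivation:
step 0: pivot -7 → sign −
step 1: pivot -38/7 → sign −
step 2: pivot 2/19 → sign +
signature = (1, 2, 0)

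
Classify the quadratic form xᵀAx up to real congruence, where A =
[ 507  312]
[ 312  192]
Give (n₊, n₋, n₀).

step 0: pivot 507 → sign +
step 1: row/col 1 already zero → sign 0
signature = (1, 0, 1)

Answer: (1, 0, 1)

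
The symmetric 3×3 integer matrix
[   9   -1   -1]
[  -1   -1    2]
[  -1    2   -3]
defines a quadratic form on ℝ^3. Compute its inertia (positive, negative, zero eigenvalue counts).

Answer: (2, 1, 0)

Derivation:
step 0: pivot 9 → sign +
step 1: pivot -10/9 → sign −
step 2: pivot 1/10 → sign +
signature = (2, 1, 0)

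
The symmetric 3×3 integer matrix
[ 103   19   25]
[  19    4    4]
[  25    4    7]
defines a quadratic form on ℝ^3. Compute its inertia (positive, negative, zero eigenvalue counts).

Answer: (3, 0, 0)

Derivation:
step 0: pivot 103 → sign +
step 1: pivot 51/103 → sign +
step 2: pivot 3/17 → sign +
signature = (3, 0, 0)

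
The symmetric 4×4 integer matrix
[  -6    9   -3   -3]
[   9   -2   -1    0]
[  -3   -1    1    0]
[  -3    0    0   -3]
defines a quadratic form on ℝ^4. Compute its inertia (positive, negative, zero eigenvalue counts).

step 0: pivot -6 → sign −
step 1: pivot 23/2 → sign +
step 2: pivot -3/23 → sign −
step 3: row/col 3 already zero → sign 0
signature = (1, 2, 1)

Answer: (1, 2, 1)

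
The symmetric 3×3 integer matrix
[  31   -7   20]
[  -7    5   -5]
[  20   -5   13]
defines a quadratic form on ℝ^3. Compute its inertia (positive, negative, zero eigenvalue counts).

step 0: pivot 31 → sign +
step 1: pivot 106/31 → sign +
step 2: pivot 3/106 → sign +
signature = (3, 0, 0)

Answer: (3, 0, 0)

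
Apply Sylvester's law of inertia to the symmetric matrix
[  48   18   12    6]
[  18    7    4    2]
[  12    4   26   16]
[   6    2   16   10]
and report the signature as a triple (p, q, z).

step 0: pivot 48 → sign +
step 1: pivot 1/4 → sign +
step 2: pivot 22 → sign +
step 3: pivot 1/11 → sign +
signature = (4, 0, 0)

Answer: (4, 0, 0)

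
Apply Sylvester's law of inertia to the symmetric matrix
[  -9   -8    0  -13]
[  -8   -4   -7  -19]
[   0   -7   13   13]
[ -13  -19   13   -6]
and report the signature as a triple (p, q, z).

step 0: pivot -9 → sign −
step 1: pivot 28/9 → sign +
step 2: pivot -11/4 → sign −
step 3: pivot 6/77 → sign +
signature = (2, 2, 0)

Answer: (2, 2, 0)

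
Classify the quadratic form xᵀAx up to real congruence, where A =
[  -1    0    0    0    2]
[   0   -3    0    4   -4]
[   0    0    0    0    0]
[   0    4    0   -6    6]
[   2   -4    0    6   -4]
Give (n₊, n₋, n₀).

step 0: pivot -1 → sign −
step 1: pivot -3 → sign −
step 2: pivot -2/3 → sign −
step 3: pivot 6 → sign +
step 4: row/col 4 already zero → sign 0
signature = (1, 3, 1)

Answer: (1, 3, 1)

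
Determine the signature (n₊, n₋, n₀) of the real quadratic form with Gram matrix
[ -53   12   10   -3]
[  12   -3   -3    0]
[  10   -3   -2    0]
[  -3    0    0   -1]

Answer: (1, 2, 1)

Derivation:
step 0: pivot -53 → sign −
step 1: pivot -15/53 → sign −
step 2: pivot 9/5 → sign +
step 3: row/col 3 already zero → sign 0
signature = (1, 2, 1)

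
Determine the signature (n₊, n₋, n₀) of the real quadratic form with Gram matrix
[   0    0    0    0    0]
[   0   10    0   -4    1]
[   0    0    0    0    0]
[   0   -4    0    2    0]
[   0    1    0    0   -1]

Answer: (2, 1, 2)

Derivation:
step 0: pivot 10 → sign +
step 1: pivot 2/5 → sign +
step 2: pivot -3/2 → sign −
step 3: row/col 3 already zero → sign 0
step 4: row/col 4 already zero → sign 0
signature = (2, 1, 2)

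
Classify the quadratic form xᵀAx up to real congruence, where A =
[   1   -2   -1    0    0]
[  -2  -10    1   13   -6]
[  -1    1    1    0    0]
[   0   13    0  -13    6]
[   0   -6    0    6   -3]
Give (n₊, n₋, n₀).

Answer: (2, 3, 0)

Derivation:
step 0: pivot 1 → sign +
step 1: pivot -14 → sign −
step 2: pivot 1/14 → sign +
step 3: pivot -13 → sign −
step 4: pivot -3/13 → sign −
signature = (2, 3, 0)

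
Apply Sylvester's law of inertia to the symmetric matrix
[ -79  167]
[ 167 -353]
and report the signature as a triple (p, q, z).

step 0: pivot -79 → sign −
step 1: pivot 2/79 → sign +
signature = (1, 1, 0)

Answer: (1, 1, 0)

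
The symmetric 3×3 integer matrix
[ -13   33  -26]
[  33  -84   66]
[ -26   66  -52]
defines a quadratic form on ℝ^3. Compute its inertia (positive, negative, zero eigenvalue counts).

Answer: (0, 2, 1)

Derivation:
step 0: pivot -13 → sign −
step 1: pivot -3/13 → sign −
step 2: row/col 2 already zero → sign 0
signature = (0, 2, 1)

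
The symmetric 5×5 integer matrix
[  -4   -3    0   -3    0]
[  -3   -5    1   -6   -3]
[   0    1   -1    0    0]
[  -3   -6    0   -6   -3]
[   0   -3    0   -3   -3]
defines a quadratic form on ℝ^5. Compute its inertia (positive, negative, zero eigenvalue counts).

Answer: (1, 4, 0)

Derivation:
step 0: pivot -4 → sign −
step 1: pivot -11/4 → sign −
step 2: pivot -7/11 → sign −
step 3: pivot 30/7 → sign +
step 4: pivot -3/5 → sign −
signature = (1, 4, 0)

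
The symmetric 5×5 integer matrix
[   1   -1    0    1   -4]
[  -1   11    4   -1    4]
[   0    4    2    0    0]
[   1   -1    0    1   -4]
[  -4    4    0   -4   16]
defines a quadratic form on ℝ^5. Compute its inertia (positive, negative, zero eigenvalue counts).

step 0: pivot 1 → sign +
step 1: pivot 10 → sign +
step 2: pivot 2/5 → sign +
step 3: row/col 3 already zero → sign 0
step 4: row/col 4 already zero → sign 0
signature = (3, 0, 2)

Answer: (3, 0, 2)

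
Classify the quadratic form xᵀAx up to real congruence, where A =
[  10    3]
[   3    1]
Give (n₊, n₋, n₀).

Answer: (2, 0, 0)

Derivation:
step 0: pivot 10 → sign +
step 1: pivot 1/10 → sign +
signature = (2, 0, 0)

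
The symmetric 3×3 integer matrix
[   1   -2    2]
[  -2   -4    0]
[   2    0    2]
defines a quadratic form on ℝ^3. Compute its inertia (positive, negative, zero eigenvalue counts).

step 0: pivot 1 → sign +
step 1: pivot -8 → sign −
step 2: row/col 2 already zero → sign 0
signature = (1, 1, 1)

Answer: (1, 1, 1)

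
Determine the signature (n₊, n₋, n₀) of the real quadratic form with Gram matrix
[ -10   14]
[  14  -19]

step 0: pivot -10 → sign −
step 1: pivot 3/5 → sign +
signature = (1, 1, 0)

Answer: (1, 1, 0)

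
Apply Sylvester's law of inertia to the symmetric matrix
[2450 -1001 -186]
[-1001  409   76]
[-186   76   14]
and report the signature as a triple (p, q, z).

step 0: pivot 2450 → sign +
step 1: pivot 1/50 → sign +
step 2: pivot -6/49 → sign −
signature = (2, 1, 0)

Answer: (2, 1, 0)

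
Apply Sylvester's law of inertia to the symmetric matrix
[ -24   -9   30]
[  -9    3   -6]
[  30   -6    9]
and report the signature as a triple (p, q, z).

step 0: pivot -24 → sign −
step 1: pivot 51/8 → sign +
step 2: pivot -3/17 → sign −
signature = (1, 2, 0)

Answer: (1, 2, 0)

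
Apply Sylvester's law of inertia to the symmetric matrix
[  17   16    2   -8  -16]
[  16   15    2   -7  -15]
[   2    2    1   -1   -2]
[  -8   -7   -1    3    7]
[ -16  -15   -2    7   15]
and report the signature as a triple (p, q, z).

Answer: (3, 1, 1)

Derivation:
step 0: pivot 17 → sign +
step 1: pivot -1/17 → sign −
step 2: pivot 1 → sign +
step 3: pivot 3 → sign +
step 4: row/col 4 already zero → sign 0
signature = (3, 1, 1)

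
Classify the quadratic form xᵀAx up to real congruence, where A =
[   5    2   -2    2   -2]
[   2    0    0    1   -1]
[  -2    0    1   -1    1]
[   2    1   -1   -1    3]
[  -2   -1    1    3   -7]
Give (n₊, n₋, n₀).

Answer: (3, 2, 0)

Derivation:
step 0: pivot 5 → sign +
step 1: pivot -4/5 → sign −
step 2: pivot 1 → sign +
step 3: pivot -7/4 → sign −
step 4: pivot 2/7 → sign +
signature = (3, 2, 0)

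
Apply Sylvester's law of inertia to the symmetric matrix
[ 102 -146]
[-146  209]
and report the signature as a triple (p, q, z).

step 0: pivot 102 → sign +
step 1: pivot 1/51 → sign +
signature = (2, 0, 0)

Answer: (2, 0, 0)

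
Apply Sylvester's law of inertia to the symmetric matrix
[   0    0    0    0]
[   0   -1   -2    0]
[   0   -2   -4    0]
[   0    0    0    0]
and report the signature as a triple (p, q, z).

step 0: pivot -1 → sign −
step 1: row/col 1 already zero → sign 0
step 2: row/col 2 already zero → sign 0
step 3: row/col 3 already zero → sign 0
signature = (0, 1, 3)

Answer: (0, 1, 3)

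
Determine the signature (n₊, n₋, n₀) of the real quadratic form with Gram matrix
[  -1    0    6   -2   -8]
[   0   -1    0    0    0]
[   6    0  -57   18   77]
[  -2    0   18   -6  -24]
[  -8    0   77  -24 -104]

Answer: (1, 4, 0)

Derivation:
step 0: pivot -1 → sign −
step 1: pivot -1 → sign −
step 2: pivot -21 → sign −
step 3: pivot -2/7 → sign −
step 4: pivot 1/3 → sign +
signature = (1, 4, 0)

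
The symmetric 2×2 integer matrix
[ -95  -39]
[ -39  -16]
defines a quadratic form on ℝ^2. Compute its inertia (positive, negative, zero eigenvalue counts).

Answer: (1, 1, 0)

Derivation:
step 0: pivot -95 → sign −
step 1: pivot 1/95 → sign +
signature = (1, 1, 0)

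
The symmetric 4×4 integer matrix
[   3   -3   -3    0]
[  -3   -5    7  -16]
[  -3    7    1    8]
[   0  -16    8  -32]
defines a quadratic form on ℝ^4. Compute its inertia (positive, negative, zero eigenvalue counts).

Answer: (1, 1, 2)

Derivation:
step 0: pivot 3 → sign +
step 1: pivot -8 → sign −
step 2: row/col 2 already zero → sign 0
step 3: row/col 3 already zero → sign 0
signature = (1, 1, 2)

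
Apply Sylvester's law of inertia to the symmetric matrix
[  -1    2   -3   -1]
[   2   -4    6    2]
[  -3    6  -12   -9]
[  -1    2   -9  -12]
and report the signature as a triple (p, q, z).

step 0: pivot -1 → sign −
step 1: pivot -3 → sign −
step 2: pivot 1 → sign +
step 3: row/col 3 already zero → sign 0
signature = (1, 2, 1)

Answer: (1, 2, 1)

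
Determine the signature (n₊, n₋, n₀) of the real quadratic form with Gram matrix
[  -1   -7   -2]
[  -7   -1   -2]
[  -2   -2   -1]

Answer: (1, 1, 1)

Derivation:
step 0: pivot -1 → sign −
step 1: pivot 48 → sign +
step 2: row/col 2 already zero → sign 0
signature = (1, 1, 1)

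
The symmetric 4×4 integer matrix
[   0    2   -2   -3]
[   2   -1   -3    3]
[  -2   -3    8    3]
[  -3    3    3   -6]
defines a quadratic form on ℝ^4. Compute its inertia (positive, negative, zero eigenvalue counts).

Answer: (3, 1, 0)

Derivation:
step 0: pivot -1 → sign −
step 1: pivot 4 → sign +
step 2: pivot 1 → sign +
step 3: pivot 3/4 → sign +
signature = (3, 1, 0)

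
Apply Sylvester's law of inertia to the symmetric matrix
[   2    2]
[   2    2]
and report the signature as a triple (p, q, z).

Answer: (1, 0, 1)

Derivation:
step 0: pivot 2 → sign +
step 1: row/col 1 already zero → sign 0
signature = (1, 0, 1)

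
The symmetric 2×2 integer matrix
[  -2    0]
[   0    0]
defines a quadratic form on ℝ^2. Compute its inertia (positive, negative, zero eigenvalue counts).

step 0: pivot -2 → sign −
step 1: row/col 1 already zero → sign 0
signature = (0, 1, 1)

Answer: (0, 1, 1)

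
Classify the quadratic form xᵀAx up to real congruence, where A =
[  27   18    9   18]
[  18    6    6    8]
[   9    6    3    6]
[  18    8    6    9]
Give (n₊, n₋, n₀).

step 0: pivot 27 → sign +
step 1: pivot -6 → sign −
step 2: pivot -1/3 → sign −
step 3: row/col 3 already zero → sign 0
signature = (1, 2, 1)

Answer: (1, 2, 1)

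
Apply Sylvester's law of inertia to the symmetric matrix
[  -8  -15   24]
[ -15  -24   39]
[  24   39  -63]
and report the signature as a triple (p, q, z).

Answer: (2, 1, 0)

Derivation:
step 0: pivot -8 → sign −
step 1: pivot 33/8 → sign +
step 2: pivot 3/11 → sign +
signature = (2, 1, 0)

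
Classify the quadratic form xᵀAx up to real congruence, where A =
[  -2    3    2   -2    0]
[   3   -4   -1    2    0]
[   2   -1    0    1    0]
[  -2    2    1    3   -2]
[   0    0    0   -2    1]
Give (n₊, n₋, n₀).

step 0: pivot -2 → sign −
step 1: pivot 1/2 → sign +
step 2: pivot -6 → sign −
step 3: pivot 9/2 → sign +
step 4: pivot 1/9 → sign +
signature = (3, 2, 0)

Answer: (3, 2, 0)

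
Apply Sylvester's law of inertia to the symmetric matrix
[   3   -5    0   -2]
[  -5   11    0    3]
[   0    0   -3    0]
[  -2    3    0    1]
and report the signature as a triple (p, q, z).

Answer: (2, 2, 0)

Derivation:
step 0: pivot 3 → sign +
step 1: pivot 8/3 → sign +
step 2: pivot -3 → sign −
step 3: pivot -3/8 → sign −
signature = (2, 2, 0)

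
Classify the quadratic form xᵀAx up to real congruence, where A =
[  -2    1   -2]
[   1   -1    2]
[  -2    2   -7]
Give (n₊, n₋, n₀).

Answer: (0, 3, 0)

Derivation:
step 0: pivot -2 → sign −
step 1: pivot -1/2 → sign −
step 2: pivot -3 → sign −
signature = (0, 3, 0)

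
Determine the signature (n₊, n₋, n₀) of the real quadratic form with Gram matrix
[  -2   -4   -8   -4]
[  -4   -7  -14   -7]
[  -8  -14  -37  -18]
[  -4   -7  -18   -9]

Answer: (1, 3, 0)

Derivation:
step 0: pivot -2 → sign −
step 1: pivot 1 → sign +
step 2: pivot -9 → sign −
step 3: pivot -2/9 → sign −
signature = (1, 3, 0)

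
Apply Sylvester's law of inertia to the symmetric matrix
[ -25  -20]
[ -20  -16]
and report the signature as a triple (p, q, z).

Answer: (0, 1, 1)

Derivation:
step 0: pivot -25 → sign −
step 1: row/col 1 already zero → sign 0
signature = (0, 1, 1)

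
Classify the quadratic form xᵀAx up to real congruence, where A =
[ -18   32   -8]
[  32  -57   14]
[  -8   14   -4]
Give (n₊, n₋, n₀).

Answer: (0, 2, 1)

Derivation:
step 0: pivot -18 → sign −
step 1: pivot -1/9 → sign −
step 2: row/col 2 already zero → sign 0
signature = (0, 2, 1)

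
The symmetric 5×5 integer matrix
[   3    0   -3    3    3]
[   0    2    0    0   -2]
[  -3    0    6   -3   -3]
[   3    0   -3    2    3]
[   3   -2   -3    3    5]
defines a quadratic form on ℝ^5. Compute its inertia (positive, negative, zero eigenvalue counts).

Answer: (3, 1, 1)

Derivation:
step 0: pivot 3 → sign +
step 1: pivot 2 → sign +
step 2: pivot 3 → sign +
step 3: pivot -1 → sign −
step 4: row/col 4 already zero → sign 0
signature = (3, 1, 1)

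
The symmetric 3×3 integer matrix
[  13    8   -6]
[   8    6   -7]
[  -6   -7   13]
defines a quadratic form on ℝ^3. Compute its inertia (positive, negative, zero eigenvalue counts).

step 0: pivot 13 → sign +
step 1: pivot 14/13 → sign +
step 2: pivot 1/14 → sign +
signature = (3, 0, 0)

Answer: (3, 0, 0)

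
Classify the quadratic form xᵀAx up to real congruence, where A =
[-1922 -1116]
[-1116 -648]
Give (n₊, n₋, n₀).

step 0: pivot -1922 → sign −
step 1: row/col 1 already zero → sign 0
signature = (0, 1, 1)

Answer: (0, 1, 1)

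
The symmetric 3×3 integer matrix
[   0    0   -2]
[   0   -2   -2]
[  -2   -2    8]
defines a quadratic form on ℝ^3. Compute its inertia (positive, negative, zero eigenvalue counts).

step 0: pivot -2 → sign −
step 1: pivot 10 → sign +
step 2: pivot -2/5 → sign −
signature = (1, 2, 0)

Answer: (1, 2, 0)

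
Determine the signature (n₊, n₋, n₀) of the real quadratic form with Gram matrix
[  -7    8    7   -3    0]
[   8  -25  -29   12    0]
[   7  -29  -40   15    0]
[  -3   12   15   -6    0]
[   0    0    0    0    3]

step 0: pivot -7 → sign −
step 1: pivot -111/7 → sign −
step 2: pivot -192/37 → sign −
step 3: pivot 3 → sign +
step 4: row/col 4 already zero → sign 0
signature = (1, 3, 1)

Answer: (1, 3, 1)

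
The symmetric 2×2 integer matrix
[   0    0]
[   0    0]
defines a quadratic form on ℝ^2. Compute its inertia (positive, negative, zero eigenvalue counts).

Answer: (0, 0, 2)

Derivation:
step 0: row/col 0 already zero → sign 0
step 1: row/col 1 already zero → sign 0
signature = (0, 0, 2)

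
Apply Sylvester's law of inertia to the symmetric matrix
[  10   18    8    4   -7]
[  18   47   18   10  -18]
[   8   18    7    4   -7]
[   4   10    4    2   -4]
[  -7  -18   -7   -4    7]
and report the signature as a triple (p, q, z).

Answer: (3, 2, 0)

Derivation:
step 0: pivot 10 → sign +
step 1: pivot 73/5 → sign +
step 2: pivot -21/73 → sign −
step 3: pivot -2/21 → sign −
step 4: pivot 1/2 → sign +
signature = (3, 2, 0)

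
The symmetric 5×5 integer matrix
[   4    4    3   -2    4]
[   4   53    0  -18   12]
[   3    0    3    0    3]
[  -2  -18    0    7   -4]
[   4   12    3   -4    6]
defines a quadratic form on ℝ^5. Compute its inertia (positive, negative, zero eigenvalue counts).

Answer: (5, 0, 0)

Derivation:
step 0: pivot 4 → sign +
step 1: pivot 49 → sign +
step 2: pivot 111/196 → sign +
step 3: pivot 11/37 → sign +
step 4: pivot 2/11 → sign +
signature = (5, 0, 0)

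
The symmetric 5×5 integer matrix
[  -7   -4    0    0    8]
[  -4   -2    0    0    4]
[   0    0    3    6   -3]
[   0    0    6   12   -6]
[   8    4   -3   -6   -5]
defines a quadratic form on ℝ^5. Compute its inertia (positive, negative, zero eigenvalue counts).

Answer: (2, 1, 2)

Derivation:
step 0: pivot -7 → sign −
step 1: pivot 2/7 → sign +
step 2: pivot 3 → sign +
step 3: row/col 3 already zero → sign 0
step 4: row/col 4 already zero → sign 0
signature = (2, 1, 2)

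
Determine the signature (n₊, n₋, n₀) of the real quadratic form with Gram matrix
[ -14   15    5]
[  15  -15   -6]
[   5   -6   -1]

step 0: pivot -14 → sign −
step 1: pivot 15/14 → sign +
step 2: pivot 2/5 → sign +
signature = (2, 1, 0)

Answer: (2, 1, 0)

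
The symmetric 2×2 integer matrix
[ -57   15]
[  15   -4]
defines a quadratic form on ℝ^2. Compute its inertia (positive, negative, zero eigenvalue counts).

Answer: (0, 2, 0)

Derivation:
step 0: pivot -57 → sign −
step 1: pivot -1/19 → sign −
signature = (0, 2, 0)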